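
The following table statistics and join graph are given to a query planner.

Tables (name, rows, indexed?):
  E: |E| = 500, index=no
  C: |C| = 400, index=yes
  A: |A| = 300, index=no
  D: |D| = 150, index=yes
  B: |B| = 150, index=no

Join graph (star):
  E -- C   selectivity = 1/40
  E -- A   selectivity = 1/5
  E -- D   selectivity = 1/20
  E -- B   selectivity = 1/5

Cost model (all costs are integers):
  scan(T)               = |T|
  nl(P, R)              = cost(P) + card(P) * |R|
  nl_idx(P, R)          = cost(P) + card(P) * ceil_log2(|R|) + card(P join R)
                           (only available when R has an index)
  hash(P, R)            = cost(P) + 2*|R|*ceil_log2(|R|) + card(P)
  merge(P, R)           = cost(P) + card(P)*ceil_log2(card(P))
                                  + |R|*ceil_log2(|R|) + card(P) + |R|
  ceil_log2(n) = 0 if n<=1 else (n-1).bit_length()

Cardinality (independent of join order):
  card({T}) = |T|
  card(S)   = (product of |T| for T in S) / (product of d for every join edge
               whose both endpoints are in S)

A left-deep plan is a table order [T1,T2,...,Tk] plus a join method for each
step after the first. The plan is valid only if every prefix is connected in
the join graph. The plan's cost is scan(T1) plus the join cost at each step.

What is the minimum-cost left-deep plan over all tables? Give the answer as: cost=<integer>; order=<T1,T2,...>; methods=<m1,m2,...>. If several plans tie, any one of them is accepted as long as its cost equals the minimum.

cost=1184650; order=E,D,C,B,A; methods=hash,hash,hash,hash

Selinger DP (subsets sized 1..n):
  {E}: scan cost=500, card=500
  {C}: scan cost=400, card=400
  {A}: scan cost=300, card=300
  {D}: scan cost=150, card=150
  {B}: scan cost=150, card=150
  {CE}: card=5000; try (C,hash)→8200, (E,merge)→9400, (C,merge)→9500, (E,hash)→9800, (C,nl_idx)→10000, (E,nl)→200400 …(+1); best=8200 via (C,hash)
  {AE}: card=30000; try (A,hash)→6400, (E,merge)→8300, (A,merge)→8500, (E,hash)→9600, (E,nl)→150300, (A,nl)→150500; best=6400 via (A,hash)
  {DE}: card=3750; try (D,hash)→3400, (E,merge)→6500, (D,merge)→6850, (D,nl_idx)→8250, (E,hash)→9300, (E,nl)→75150 …(+1); best=3400 via (D,hash)
  {BE}: card=15000; try (B,hash)→3400, (E,merge)→6500, (B,merge)→6850, (E,hash)→9300, (E,nl)→75150, (B,nl)→75500; best=3400 via (B,hash)
  {ACE}: card=300000; try (A,hash)→18600, (C,hash)→43600, (A,merge)→81200, (C,merge)→490400, (C,nl_idx)→576400, (A,nl)→1508200 …(+1); best=18600 via (A,hash)
  {CDE}: card=37500; try (C,hash)→14350, (D,hash)→15600, (C,merge)→56150, (C,nl_idx)→74650, (D,merge)→79550, (D,nl_idx)→85700 …(+2); best=14350 via (C,hash)
  {BCE}: card=150000; try (B,hash)→15600, (C,hash)→25600, (B,merge)→79550, (C,merge)→232400, (C,nl_idx)→288400, (B,nl)→758200 …(+1); best=15600 via (B,hash)
  {ADE}: card=225000; try (A,hash)→12550, (D,hash)→38800, (A,merge)→55150, (D,nl_idx)→471400, (D,merge)→487750, (A,nl)→1128400 …(+1); best=12550 via (A,hash)
  {ABE}: card=900000; try (A,hash)→23800, (B,hash)→38800, (A,merge)→231400, (B,merge)→487750, (A,nl)→4503400, (B,nl)→4506400; best=23800 via (A,hash)
  {BDE}: card=112500; try (B,hash)→9550, (D,hash)→20800, (B,merge)→53500, (D,merge)→229750, (D,nl_idx)→235900, (B,nl)→565900 …(+1); best=9550 via (B,hash)
  {ACDE}: card=2250000; try (A,hash)→57250, (C,hash)→244750, (D,hash)→321000, (A,merge)→654850, (C,nl_idx)→4287550, (C,merge)→4291550 …(+5); best=57250 via (A,hash)
  {ABCE}: card=9000000; try (A,hash)→171000, (B,hash)→321000, (C,hash)→931000, (A,merge)→2868600, (B,merge)→6019950, (C,nl_idx)→17123800 …(+4); best=171000 via (A,hash)
  {BCDE}: card=1125000; try (B,hash)→54250, (C,hash)→129250, (D,hash)→168000, (B,merge)→653200, (C,merge)→2038550, (C,nl_idx)→2147050 …(+5); best=54250 via (B,hash)
  {ABDE}: card=6750000; try (A,hash)→127450, (B,hash)→239950, (D,hash)→926200, (A,merge)→2037550, (B,merge)→4288900, (D,nl_idx)→13973800 …(+4); best=127450 via (A,hash)
  {ABCDE}: card=67500000; try (A,hash)→1184650, (B,hash)→2309650, (C,hash)→6884650, (D,hash)→9173400, (A,merge)→24807250, (B,merge)→51808600 …(+8); best=1184650 via (A,hash)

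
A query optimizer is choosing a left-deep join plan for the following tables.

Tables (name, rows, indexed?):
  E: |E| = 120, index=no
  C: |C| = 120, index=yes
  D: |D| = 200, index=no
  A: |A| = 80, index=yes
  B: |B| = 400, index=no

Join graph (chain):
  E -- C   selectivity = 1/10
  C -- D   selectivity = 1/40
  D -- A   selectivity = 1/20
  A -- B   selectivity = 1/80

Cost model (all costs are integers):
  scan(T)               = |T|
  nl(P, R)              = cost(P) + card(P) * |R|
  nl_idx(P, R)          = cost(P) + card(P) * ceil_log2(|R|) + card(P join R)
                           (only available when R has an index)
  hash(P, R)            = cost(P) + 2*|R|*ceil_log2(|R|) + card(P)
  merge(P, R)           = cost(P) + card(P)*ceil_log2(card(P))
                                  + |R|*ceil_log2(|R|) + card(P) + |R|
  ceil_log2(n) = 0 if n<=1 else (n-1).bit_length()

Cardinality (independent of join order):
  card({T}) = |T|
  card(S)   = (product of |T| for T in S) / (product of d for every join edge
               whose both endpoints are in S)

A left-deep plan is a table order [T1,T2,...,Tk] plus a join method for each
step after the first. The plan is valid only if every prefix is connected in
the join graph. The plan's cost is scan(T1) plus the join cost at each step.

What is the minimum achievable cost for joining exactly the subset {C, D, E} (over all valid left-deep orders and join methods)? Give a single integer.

Selinger DP over subsets of {C,D,E}:
  {E}: scan cost=120, card=120
  {C}: scan cost=120, card=120
  {D}: scan cost=200, card=200
  {CE}: card=1440; try (E,hash)→1920, (C,hash)→1920, (E,merge)→2040, (C,merge)→2040, (C,nl_idx)→2400, (E,nl)→14520 …(+1); best=1920 via (E,hash)
  {CD}: card=600; try (C,hash)→2080, (C,nl_idx)→2200, (D,merge)→2880, (C,merge)→2960, (D,hash)→3440, (D,nl)→24120 …(+1); best=2080 via (C,hash)
  {CDE}: card=7200; try (E,hash)→4360, (D,hash)→6560, (E,merge)→9640, (D,merge)→21000, (E,nl)→74080, (D,nl)→289920; best=4360 via (E,hash)

4360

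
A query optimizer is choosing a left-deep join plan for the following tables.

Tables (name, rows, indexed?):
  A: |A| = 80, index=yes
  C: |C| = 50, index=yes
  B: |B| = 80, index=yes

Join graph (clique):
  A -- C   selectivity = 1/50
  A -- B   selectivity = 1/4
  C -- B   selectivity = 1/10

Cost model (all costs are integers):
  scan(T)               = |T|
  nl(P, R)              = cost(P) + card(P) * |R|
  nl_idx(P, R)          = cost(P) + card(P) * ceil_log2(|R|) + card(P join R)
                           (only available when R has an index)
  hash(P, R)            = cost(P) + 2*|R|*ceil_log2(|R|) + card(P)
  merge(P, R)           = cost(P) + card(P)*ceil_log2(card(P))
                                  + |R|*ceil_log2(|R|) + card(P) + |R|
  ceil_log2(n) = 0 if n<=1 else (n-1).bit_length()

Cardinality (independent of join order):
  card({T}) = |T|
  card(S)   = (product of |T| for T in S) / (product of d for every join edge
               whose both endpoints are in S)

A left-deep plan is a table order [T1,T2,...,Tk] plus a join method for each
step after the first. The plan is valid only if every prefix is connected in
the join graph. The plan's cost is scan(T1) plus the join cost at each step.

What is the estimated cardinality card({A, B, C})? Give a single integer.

Tables in S: A(80), B(80), C(50)
Edges inside S: A-C(d=50), A-B(d=4), C-B(d=10)
numerator = 80 * 80 * 50 = 320000
denominator = 50 * 4 * 10 = 2000
card(S) = 320000 / 2000 = 160

160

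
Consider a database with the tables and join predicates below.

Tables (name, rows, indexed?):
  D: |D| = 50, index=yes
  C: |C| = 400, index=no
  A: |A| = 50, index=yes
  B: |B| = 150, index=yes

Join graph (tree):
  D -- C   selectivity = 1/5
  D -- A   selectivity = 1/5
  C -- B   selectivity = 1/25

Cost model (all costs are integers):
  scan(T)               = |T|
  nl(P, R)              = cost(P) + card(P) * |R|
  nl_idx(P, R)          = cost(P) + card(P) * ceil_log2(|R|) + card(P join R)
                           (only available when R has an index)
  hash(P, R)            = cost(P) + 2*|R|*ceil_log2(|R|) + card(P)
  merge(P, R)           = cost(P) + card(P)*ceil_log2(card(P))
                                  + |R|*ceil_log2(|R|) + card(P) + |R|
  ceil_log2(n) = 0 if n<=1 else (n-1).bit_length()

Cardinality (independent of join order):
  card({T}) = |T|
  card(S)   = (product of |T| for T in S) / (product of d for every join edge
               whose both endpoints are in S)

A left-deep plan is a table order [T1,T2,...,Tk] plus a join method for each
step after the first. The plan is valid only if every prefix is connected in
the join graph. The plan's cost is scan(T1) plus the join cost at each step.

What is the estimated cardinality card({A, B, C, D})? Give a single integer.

Tables in S: A(50), B(150), C(400), D(50)
Edges inside S: D-C(d=5), D-A(d=5), C-B(d=25)
numerator = 50 * 150 * 400 * 50 = 150000000
denominator = 5 * 5 * 25 = 625
card(S) = 150000000 / 625 = 240000

240000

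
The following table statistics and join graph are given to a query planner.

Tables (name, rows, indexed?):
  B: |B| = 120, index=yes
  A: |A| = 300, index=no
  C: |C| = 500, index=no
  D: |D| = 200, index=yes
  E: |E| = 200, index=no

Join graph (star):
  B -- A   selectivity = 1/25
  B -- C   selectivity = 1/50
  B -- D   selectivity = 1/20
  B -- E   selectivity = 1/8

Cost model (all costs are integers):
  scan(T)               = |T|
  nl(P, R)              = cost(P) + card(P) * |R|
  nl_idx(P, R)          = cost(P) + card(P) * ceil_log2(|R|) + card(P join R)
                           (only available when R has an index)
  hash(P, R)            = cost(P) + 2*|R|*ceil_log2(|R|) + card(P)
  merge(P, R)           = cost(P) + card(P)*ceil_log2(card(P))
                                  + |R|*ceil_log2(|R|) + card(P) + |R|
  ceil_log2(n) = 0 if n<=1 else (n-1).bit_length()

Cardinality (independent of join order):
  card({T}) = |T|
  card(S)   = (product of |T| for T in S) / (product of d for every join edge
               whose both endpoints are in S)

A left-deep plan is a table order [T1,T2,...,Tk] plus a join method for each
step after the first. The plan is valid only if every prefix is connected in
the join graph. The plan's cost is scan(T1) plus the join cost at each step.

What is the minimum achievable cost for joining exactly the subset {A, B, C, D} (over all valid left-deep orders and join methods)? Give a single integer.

24480

Selinger DP over subsets of {A,B,C,D}:
  {B}: scan cost=120, card=120
  {A}: scan cost=300, card=300
  {C}: scan cost=500, card=500
  {D}: scan cost=200, card=200
  {AB}: card=1440; try (B,hash)→2280, (B,nl_idx)→3840, (A,merge)→4080, (B,merge)→4260, (A,hash)→5640, (A,nl)→36120 …(+1); best=2280 via (B,hash)
  {BC}: card=1200; try (B,hash)→2680, (B,nl_idx)→5200, (C,merge)→6080, (B,merge)→6460, (C,hash)→9240, (C,nl)→60120 …(+1); best=2680 via (B,hash)
  {BD}: card=1200; try (B,hash)→2080, (D,nl_idx)→2280, (B,nl_idx)→2800, (D,merge)→2880, (B,merge)→2960, (D,hash)→3440 …(+2); best=2080 via (B,hash)
  {ABC}: card=14400; try (A,hash)→9280, (C,hash)→12720, (A,merge)→20080, (C,merge)→24560, (A,nl)→362680, (C,nl)→722280; best=9280 via (A,hash)
  {ABD}: card=14400; try (D,hash)→6920, (A,hash)→8680, (A,merge)→19480, (D,merge)→21360, (D,nl_idx)→28200, (D,nl)→290280 …(+1); best=6920 via (D,hash)
  {BCD}: card=12000; try (D,hash)→7080, (C,hash)→12280, (D,merge)→18880, (C,merge)→21480, (D,nl_idx)→24280, (D,nl)→242680 …(+1); best=7080 via (D,hash)
  {ABCD}: card=144000; try (A,hash)→24480, (D,hash)→26880, (C,hash)→30320, (A,merge)→190080, (D,merge)→227080, (C,merge)→227920 …(+4); best=24480 via (A,hash)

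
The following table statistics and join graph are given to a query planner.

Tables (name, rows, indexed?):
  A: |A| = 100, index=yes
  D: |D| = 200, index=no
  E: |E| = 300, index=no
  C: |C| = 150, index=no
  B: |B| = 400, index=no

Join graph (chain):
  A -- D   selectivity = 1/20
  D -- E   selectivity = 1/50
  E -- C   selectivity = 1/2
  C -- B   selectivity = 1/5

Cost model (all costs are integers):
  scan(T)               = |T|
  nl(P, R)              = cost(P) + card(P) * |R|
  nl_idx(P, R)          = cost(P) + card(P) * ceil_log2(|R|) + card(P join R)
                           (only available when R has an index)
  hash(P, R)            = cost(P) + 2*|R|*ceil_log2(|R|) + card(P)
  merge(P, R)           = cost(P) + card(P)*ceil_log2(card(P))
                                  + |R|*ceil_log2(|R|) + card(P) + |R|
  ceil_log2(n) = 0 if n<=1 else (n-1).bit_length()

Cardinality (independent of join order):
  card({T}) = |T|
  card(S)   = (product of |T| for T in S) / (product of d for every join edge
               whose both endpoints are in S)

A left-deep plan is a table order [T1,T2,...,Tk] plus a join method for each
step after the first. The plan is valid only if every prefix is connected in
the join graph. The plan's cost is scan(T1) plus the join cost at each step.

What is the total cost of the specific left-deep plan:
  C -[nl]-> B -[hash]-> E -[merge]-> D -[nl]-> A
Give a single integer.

759679350

step 1: scan C: cost=150, card=150
step 2: join B via nl
    card(P join B) = 150*400/(5) = 12000
    cost = 150 + 150*400 = 60150
step 3: join E via hash
    card(P join E) = 12000*300/(2) = 1800000
    cost = 60150 + 2*300*9 + 12000 = 77550
step 4: join D via merge
    card(P join D) = 1800000*200/(50) = 7200000
    cost = 77550 + 1800000*21 + 200*8 + 1800000 + 200 = 39679350
step 5: join A via nl
    card(P join A) = 7200000*100/(20) = 36000000
    cost = 39679350 + 7200000*100 = 759679350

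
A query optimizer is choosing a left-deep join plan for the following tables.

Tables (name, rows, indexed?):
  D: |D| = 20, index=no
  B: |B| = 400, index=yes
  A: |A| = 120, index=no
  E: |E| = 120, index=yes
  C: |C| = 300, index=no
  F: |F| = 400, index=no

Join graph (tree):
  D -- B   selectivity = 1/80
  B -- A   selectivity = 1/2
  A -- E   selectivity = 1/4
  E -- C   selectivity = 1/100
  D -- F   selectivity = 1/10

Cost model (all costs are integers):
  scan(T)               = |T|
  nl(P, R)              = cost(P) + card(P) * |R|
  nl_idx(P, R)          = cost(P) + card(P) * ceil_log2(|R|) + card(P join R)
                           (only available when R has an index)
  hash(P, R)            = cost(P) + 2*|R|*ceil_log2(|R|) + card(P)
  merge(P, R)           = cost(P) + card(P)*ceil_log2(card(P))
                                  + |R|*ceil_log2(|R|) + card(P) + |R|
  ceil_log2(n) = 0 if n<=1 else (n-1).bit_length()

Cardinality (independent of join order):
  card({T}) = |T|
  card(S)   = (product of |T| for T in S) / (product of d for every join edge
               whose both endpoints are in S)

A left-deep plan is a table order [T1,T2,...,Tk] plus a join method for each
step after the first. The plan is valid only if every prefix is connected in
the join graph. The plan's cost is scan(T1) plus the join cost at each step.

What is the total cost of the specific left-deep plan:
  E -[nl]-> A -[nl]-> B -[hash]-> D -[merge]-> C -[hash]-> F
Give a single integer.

6144920

step 1: scan E: cost=120, card=120
step 2: join A via nl
    card(P join A) = 120*120/(4) = 3600
    cost = 120 + 120*120 = 14520
step 3: join B via nl
    card(P join B) = 3600*400/(2) = 720000
    cost = 14520 + 3600*400 = 1454520
step 4: join D via hash
    card(P join D) = 720000*20/(80) = 180000
    cost = 1454520 + 2*20*5 + 720000 = 2174720
step 5: join C via merge
    card(P join C) = 180000*300/(100) = 540000
    cost = 2174720 + 180000*18 + 300*9 + 180000 + 300 = 5597720
step 6: join F via hash
    card(P join F) = 540000*400/(10) = 21600000
    cost = 5597720 + 2*400*9 + 540000 = 6144920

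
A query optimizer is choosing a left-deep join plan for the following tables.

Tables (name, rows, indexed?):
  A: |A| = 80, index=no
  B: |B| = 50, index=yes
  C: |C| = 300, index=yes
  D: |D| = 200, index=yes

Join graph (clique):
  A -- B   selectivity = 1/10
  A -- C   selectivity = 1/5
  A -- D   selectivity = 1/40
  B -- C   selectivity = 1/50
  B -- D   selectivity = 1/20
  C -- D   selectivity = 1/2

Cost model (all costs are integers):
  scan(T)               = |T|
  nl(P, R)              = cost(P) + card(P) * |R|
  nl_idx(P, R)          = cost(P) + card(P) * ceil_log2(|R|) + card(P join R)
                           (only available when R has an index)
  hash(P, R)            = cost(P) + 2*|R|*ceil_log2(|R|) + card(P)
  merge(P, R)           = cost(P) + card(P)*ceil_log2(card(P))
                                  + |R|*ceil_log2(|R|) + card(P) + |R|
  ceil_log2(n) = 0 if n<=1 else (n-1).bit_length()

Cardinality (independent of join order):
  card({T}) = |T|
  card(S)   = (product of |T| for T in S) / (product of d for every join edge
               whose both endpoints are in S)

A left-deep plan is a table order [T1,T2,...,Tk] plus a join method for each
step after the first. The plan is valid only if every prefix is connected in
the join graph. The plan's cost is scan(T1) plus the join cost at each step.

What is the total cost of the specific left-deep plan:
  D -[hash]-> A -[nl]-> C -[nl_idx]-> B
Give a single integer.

193580

step 1: scan D: cost=200, card=200
step 2: join A via hash
    card(P join A) = 200*80/(40) = 400
    cost = 200 + 2*80*7 + 200 = 1520
step 3: join C via nl
    card(P join C) = 400*300/(5*2) = 12000
    cost = 1520 + 400*300 = 121520
step 4: join B via nl_idx
    card(P join B) = 12000*50/(10*50*20) = 60
    cost = 121520 + 12000*6 + 60 = 193580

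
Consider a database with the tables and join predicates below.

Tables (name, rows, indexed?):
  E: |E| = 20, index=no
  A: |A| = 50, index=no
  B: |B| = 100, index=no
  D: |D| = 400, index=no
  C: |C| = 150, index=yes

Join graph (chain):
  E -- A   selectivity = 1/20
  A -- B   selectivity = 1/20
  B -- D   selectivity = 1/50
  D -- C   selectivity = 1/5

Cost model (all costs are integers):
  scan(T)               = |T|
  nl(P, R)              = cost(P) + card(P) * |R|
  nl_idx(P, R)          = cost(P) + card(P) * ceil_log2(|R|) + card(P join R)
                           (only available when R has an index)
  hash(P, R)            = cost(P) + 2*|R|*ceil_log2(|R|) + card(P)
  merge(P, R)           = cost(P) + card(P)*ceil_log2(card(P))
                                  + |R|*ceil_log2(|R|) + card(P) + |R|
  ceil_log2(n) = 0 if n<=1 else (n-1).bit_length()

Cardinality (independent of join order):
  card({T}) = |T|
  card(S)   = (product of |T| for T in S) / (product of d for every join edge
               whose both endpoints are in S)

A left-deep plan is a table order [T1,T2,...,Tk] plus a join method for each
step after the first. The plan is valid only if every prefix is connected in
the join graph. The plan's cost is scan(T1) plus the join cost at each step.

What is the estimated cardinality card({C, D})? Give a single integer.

Tables in S: C(150), D(400)
Edges inside S: D-C(d=5)
numerator = 150 * 400 = 60000
denominator = 5 = 5
card(S) = 60000 / 5 = 12000

12000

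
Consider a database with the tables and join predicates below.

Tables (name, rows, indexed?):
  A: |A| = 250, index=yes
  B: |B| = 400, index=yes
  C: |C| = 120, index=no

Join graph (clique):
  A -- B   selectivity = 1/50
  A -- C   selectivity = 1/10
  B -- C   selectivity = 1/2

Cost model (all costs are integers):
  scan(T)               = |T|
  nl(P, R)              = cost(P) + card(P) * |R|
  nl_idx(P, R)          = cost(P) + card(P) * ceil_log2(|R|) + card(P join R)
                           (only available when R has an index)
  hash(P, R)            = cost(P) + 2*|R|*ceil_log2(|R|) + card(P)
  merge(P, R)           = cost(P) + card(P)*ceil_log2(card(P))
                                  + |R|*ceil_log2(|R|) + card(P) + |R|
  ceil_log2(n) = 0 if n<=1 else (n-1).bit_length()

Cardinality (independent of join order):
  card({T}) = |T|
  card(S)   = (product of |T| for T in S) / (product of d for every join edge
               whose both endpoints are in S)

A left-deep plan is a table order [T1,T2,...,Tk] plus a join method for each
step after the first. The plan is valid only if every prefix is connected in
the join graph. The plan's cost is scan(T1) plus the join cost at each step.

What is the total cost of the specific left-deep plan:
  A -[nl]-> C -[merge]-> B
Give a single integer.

step 1: scan A: cost=250, card=250
step 2: join C via nl
    card(P join C) = 250*120/(10) = 3000
    cost = 250 + 250*120 = 30250
step 3: join B via merge
    card(P join B) = 3000*400/(50*2) = 12000
    cost = 30250 + 3000*12 + 400*9 + 3000 + 400 = 73250

73250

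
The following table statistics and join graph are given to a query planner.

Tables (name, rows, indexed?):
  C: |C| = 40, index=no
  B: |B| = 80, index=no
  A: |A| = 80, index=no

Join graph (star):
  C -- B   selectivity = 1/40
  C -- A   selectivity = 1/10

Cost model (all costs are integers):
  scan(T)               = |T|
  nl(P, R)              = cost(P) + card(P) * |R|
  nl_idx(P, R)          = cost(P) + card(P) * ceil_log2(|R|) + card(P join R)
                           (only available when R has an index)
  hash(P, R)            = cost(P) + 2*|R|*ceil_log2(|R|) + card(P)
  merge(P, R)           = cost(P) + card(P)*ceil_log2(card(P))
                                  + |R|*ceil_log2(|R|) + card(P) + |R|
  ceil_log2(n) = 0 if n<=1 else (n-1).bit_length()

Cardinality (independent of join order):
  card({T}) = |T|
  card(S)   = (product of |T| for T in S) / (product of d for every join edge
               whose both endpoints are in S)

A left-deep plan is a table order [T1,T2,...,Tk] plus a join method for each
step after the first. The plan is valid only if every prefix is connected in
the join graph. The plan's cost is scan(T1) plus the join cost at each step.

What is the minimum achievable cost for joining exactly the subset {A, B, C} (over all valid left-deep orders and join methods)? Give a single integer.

1840

Selinger DP over subsets of {A,B,C}:
  {C}: scan cost=40, card=40
  {B}: scan cost=80, card=80
  {A}: scan cost=80, card=80
  {BC}: card=80; try (C,hash)→640, (B,merge)→960, (C,merge)→1000, (B,hash)→1200, (B,nl)→3240, (C,nl)→3280; best=640 via (C,hash)
  {AC}: card=320; try (C,hash)→640, (A,merge)→960, (C,merge)→1000, (A,hash)→1200, (A,nl)→3240, (C,nl)→3280; best=640 via (C,hash)
  {ABC}: card=640; try (A,hash)→1840, (A,merge)→1920, (B,hash)→2080, (B,merge)→4480, (A,nl)→7040, (B,nl)→26240; best=1840 via (A,hash)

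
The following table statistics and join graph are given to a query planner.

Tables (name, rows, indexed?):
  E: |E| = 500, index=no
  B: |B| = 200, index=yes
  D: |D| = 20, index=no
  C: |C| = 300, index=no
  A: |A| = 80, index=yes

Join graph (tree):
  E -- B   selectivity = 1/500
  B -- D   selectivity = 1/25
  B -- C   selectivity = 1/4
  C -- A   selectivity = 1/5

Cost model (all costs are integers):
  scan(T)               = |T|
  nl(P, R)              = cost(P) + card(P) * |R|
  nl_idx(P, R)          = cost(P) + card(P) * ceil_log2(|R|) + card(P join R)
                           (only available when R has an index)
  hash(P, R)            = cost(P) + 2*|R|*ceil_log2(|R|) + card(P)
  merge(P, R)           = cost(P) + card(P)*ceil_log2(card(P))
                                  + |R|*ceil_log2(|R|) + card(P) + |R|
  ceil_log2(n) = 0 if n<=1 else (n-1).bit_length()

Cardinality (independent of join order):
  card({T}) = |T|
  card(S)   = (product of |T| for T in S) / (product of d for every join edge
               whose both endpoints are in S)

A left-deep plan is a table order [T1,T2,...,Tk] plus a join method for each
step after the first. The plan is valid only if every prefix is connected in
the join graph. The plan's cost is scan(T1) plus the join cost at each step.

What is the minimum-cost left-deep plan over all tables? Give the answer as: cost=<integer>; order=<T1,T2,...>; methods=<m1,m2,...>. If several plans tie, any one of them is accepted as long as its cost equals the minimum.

Selinger DP (subsets sized 1..n):
  {E}: scan cost=500, card=500
  {B}: scan cost=200, card=200
  {D}: scan cost=20, card=20
  {C}: scan cost=300, card=300
  {A}: scan cost=80, card=80
  {BE}: card=200; try (B,hash)→4200, (B,nl_idx)→4700, (E,merge)→7000, (B,merge)→7300, (E,hash)→9400, (E,nl)→100200 …(+1); best=4200 via (B,hash)
  {BD}: card=160; try (B,nl_idx)→340, (D,hash)→600, (B,merge)→1940, (D,merge)→2120, (B,hash)→3240, (B,nl)→4020 …(+1); best=340 via (B,nl_idx)
  {BC}: card=15000; try (B,hash)→3800, (C,merge)→5000, (B,merge)→5100, (C,hash)→5800, (B,nl_idx)→17700, (C,nl)→60200 …(+1); best=3800 via (B,hash)
  {AC}: card=4800; try (A,hash)→1720, (C,merge)→3720, (A,merge)→3940, (C,hash)→5560, (A,nl_idx)→7200, (C,nl)→24080 …(+1); best=1720 via (A,hash)
  {BDE}: card=160; try (D,hash)→4600, (D,merge)→6120, (E,merge)→6780, (D,nl)→8200, (E,hash)→9500, (E,nl)→80340; best=4600 via (D,hash)
  {BCE}: card=15000; try (C,merge)→9000, (C,hash)→9800, (E,hash)→27800, (C,nl)→64200, (E,merge)→233800, (E,nl)→7503800; best=9000 via (C,merge)
  {BCD}: card=12000; try (C,merge)→4780, (C,hash)→5900, (D,hash)→19000, (C,nl)→48340, (D,merge)→228920, (D,nl)→303800; best=4780 via (C,merge)
  {ABC}: card=240000; try (B,hash)→9720, (A,hash)→19920, (B,merge)→70720, (A,merge)→229440, (B,nl_idx)→280120, (A,nl_idx)→348800 …(+2); best=9720 via (B,hash)
  {BCDE}: card=12000; try (C,merge)→9040, (C,hash)→10160, (D,hash)→24200, (E,hash)→25780, (C,nl)→52600, (E,merge)→189780 …(+3); best=9040 via (C,merge)
  {ABCE}: card=240000; try (A,hash)→25120, (A,merge)→234640, (E,hash)→258720, (A,nl_idx)→354000, (A,nl)→1209000, (E,merge)→4574720 …(+1); best=25120 via (A,hash)
  {ABCD}: card=192000; try (A,hash)→17900, (A,merge)→185420, (D,hash)→249920, (A,nl_idx)→280780, (A,nl)→964780, (D,merge)→4569840 …(+1); best=17900 via (A,hash)
  {ABCDE}: card=192000; try (A,hash)→22160, (A,merge)→189680, (E,hash)→218900, (D,hash)→265320, (A,nl_idx)→285040, (A,nl)→969040 …(+4); best=22160 via (A,hash)

cost=22160; order=E,B,D,C,A; methods=hash,hash,merge,hash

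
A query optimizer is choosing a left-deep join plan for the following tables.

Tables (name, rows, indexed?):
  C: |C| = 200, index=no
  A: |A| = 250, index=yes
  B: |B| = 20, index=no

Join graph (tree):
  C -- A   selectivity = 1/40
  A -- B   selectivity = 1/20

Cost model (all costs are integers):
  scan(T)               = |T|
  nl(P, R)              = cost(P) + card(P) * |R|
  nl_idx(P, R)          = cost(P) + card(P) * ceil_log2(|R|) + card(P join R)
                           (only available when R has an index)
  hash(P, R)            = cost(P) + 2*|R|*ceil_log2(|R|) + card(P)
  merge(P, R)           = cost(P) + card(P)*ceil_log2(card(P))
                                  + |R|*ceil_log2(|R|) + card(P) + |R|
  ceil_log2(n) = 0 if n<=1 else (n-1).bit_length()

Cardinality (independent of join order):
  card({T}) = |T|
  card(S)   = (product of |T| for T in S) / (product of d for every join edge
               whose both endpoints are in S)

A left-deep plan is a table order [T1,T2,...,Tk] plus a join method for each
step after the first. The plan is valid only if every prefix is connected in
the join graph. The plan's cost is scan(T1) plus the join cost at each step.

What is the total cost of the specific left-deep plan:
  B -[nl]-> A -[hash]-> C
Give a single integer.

step 1: scan B: cost=20, card=20
step 2: join A via nl
    card(P join A) = 20*250/(20) = 250
    cost = 20 + 20*250 = 5020
step 3: join C via hash
    card(P join C) = 250*200/(40) = 1250
    cost = 5020 + 2*200*8 + 250 = 8470

8470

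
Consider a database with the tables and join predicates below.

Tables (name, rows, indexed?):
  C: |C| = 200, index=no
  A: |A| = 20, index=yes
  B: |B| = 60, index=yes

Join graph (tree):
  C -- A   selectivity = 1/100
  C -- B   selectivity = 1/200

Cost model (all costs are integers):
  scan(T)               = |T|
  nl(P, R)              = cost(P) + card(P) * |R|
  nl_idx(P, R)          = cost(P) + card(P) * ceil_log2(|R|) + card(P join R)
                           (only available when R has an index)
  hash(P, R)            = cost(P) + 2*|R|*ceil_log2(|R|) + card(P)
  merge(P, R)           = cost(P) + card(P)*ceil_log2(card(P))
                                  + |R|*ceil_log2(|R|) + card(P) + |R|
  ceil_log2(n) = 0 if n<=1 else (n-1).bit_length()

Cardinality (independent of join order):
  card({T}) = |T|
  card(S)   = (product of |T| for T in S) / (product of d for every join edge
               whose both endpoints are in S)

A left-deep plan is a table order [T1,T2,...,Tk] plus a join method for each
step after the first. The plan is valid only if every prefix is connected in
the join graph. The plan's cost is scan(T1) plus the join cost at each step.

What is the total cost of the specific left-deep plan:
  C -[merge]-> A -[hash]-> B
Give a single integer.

2880

step 1: scan C: cost=200, card=200
step 2: join A via merge
    card(P join A) = 200*20/(100) = 40
    cost = 200 + 200*8 + 20*5 + 200 + 20 = 2120
step 3: join B via hash
    card(P join B) = 40*60/(200) = 12
    cost = 2120 + 2*60*6 + 40 = 2880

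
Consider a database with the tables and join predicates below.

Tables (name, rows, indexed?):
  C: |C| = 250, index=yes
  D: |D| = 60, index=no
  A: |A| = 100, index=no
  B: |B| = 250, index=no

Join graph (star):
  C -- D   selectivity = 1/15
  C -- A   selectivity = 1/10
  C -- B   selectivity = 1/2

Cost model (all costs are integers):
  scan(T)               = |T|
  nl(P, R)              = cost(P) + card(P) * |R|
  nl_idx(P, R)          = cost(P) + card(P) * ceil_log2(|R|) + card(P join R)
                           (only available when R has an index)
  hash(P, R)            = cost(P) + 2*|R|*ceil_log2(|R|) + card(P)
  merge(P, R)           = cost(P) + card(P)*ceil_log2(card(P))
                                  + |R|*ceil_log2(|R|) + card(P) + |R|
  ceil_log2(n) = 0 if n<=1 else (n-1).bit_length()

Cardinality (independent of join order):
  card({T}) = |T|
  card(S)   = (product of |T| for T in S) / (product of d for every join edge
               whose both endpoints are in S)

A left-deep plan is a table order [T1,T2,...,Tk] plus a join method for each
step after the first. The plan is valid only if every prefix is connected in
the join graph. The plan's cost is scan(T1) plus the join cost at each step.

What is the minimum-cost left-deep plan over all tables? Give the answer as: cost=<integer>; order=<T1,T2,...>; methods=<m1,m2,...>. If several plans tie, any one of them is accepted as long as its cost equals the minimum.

cost=17620; order=C,D,A,B; methods=hash,hash,hash

Selinger DP (subsets sized 1..n):
  {C}: scan cost=250, card=250
  {D}: scan cost=60, card=60
  {A}: scan cost=100, card=100
  {B}: scan cost=250, card=250
  {CD}: card=1000; try (D,hash)→1220, (C,nl_idx)→1540, (C,merge)→2730, (D,merge)→2920, (C,hash)→4120, (C,nl)→15060 …(+1); best=1220 via (D,hash)
  {AC}: card=2500; try (A,hash)→1900, (C,merge)→3150, (A,merge)→3300, (C,nl_idx)→3400, (C,hash)→4200, (C,nl)→25100 …(+1); best=1900 via (A,hash)
  {BC}: card=31250; try (C,hash)→4500, (B,hash)→4500, (C,merge)→4750, (B,merge)→4750, (C,nl_idx)→33500, (C,nl)→62750 …(+1); best=4500 via (C,hash)
  {ACD}: card=10000; try (A,hash)→3620, (D,hash)→5120, (A,merge)→13020, (D,merge)→34820, (A,nl)→101220, (D,nl)→151900; best=3620 via (A,hash)
  {BCD}: card=125000; try (B,hash)→6220, (B,merge)→14470, (D,hash)→36470, (B,nl)→251220, (D,merge)→504920, (D,nl)→1879500; best=6220 via (B,hash)
  {ABC}: card=312500; try (B,hash)→8400, (B,merge)→36650, (A,hash)→37150, (A,merge)→505300, (B,nl)→626900, (A,nl)→3129500; best=8400 via (B,hash)
  {ABCD}: card=1250000; try (B,hash)→17620, (A,hash)→132620, (B,merge)→155870, (D,hash)→321620, (A,merge)→2257020, (B,nl)→2503620 …(+3); best=17620 via (B,hash)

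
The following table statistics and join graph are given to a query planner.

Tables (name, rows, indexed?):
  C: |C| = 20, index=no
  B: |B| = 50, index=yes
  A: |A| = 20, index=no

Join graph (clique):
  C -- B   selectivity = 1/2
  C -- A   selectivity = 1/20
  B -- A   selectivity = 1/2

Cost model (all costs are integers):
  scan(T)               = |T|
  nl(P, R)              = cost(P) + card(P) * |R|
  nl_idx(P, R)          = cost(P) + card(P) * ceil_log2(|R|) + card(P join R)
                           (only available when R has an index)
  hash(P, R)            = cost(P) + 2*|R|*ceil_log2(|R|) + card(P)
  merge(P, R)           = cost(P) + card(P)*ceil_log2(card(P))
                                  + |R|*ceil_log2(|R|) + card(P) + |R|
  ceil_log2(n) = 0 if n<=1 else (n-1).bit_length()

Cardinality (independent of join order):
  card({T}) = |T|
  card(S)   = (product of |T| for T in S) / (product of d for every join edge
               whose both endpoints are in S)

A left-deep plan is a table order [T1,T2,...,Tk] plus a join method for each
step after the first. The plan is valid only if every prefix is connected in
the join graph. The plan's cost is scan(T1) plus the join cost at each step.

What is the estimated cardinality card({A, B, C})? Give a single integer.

Tables in S: A(20), B(50), C(20)
Edges inside S: C-B(d=2), C-A(d=20), B-A(d=2)
numerator = 20 * 50 * 20 = 20000
denominator = 2 * 20 * 2 = 80
card(S) = 20000 / 80 = 250

250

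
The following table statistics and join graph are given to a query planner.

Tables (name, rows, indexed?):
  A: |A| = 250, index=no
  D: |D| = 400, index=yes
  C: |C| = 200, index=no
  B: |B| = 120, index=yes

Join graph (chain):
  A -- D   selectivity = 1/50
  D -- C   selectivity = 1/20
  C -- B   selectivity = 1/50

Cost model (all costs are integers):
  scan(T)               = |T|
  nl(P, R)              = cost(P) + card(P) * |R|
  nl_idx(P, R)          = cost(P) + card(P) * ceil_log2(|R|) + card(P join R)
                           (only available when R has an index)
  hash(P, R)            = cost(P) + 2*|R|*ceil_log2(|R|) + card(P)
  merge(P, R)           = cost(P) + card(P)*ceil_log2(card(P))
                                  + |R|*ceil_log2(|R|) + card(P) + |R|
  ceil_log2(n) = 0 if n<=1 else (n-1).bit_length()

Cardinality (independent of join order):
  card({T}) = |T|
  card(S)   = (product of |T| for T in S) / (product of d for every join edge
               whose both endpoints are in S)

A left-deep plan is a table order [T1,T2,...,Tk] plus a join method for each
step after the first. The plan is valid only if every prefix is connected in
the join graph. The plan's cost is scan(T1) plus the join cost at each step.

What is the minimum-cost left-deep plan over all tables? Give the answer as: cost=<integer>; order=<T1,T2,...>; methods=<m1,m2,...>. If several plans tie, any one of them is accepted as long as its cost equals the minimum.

Selinger DP (subsets sized 1..n):
  {A}: scan cost=250, card=250
  {D}: scan cost=400, card=400
  {C}: scan cost=200, card=200
  {B}: scan cost=120, card=120
  {AD}: card=2000; try (D,nl_idx)→4500, (A,hash)→4800, (D,merge)→6500, (A,merge)→6650, (D,hash)→7700, (D,nl)→100250 …(+1); best=4500 via (D,nl_idx)
  {CD}: card=4000; try (C,hash)→4000, (D,merge)→6000, (D,nl_idx)→6000, (C,merge)→6200, (D,hash)→7600, (D,nl)→80200 …(+1); best=4000 via (C,hash)
  {BC}: card=480; try (B,hash)→2080, (B,nl_idx)→2080, (C,merge)→2880, (B,merge)→2960, (C,hash)→3440, (C,nl)→24120 …(+1); best=2080 via (B,hash)
  {ACD}: card=20000; try (C,hash)→9700, (A,hash)→12000, (C,merge)→30300, (A,merge)→58250, (C,nl)→404500, (A,nl)→1004000; best=9700 via (C,hash)
  {BCD}: card=9600; try (B,hash)→9680, (D,hash)→9760, (D,merge)→10880, (D,nl_idx)→16000, (B,nl_idx)→41600, (B,merge)→56960 …(+2); best=9680 via (B,hash)
  {ABCD}: card=48000; try (A,hash)→23280, (B,hash)→31380, (A,merge)→155930, (B,nl_idx)→197700, (B,merge)→330660, (A,nl)→2409680 …(+1); best=23280 via (A,hash)

cost=23280; order=D,C,B,A; methods=hash,hash,hash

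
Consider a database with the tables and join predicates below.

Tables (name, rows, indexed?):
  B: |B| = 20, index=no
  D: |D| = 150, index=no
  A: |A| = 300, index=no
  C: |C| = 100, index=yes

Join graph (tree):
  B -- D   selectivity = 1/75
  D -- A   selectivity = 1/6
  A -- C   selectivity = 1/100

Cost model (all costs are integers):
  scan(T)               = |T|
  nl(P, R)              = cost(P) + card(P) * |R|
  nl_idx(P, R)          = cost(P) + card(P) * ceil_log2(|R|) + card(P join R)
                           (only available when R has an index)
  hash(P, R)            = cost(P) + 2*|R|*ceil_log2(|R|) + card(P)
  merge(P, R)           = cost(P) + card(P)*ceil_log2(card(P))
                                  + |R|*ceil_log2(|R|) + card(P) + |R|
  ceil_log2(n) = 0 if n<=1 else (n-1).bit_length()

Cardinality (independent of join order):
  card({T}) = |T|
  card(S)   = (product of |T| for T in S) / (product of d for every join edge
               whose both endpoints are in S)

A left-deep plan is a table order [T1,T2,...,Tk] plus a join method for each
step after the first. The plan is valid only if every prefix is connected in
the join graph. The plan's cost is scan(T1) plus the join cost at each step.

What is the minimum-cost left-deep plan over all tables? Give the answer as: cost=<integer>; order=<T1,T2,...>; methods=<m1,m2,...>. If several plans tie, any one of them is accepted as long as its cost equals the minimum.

cost=7180; order=D,B,A,C; methods=hash,merge,hash

Selinger DP (subsets sized 1..n):
  {B}: scan cost=20, card=20
  {D}: scan cost=150, card=150
  {A}: scan cost=300, card=300
  {C}: scan cost=100, card=100
  {BD}: card=40; try (B,hash)→500, (D,merge)→1490, (B,merge)→1620, (D,hash)→2440, (D,nl)→3020, (B,nl)→3150; best=500 via (B,hash)
  {AD}: card=7500; try (D,hash)→3000, (A,merge)→4500, (D,merge)→4650, (A,hash)→5700, (A,nl)→45150, (D,nl)→45300; best=3000 via (D,hash)
  {AC}: card=300; try (C,hash)→2000, (C,nl_idx)→2700, (A,merge)→3900, (C,merge)→4100, (A,hash)→5600, (A,nl)→30100 …(+1); best=2000 via (C,hash)
  {ABD}: card=2000; try (A,merge)→3780, (A,hash)→5940, (B,hash)→10700, (A,nl)→12500, (B,merge)→108120, (B,nl)→153000; best=3780 via (A,merge)
  {ACD}: card=7500; try (D,hash)→4700, (D,merge)→6350, (C,hash)→11900, (D,nl)→47000, (C,nl_idx)→63000, (C,merge)→108800 …(+1); best=4700 via (D,hash)
  {ABCD}: card=2000; try (C,hash)→7180, (B,hash)→12400, (C,nl_idx)→19780, (C,merge)→28580, (B,merge)→109820, (B,nl)→154700 …(+1); best=7180 via (C,hash)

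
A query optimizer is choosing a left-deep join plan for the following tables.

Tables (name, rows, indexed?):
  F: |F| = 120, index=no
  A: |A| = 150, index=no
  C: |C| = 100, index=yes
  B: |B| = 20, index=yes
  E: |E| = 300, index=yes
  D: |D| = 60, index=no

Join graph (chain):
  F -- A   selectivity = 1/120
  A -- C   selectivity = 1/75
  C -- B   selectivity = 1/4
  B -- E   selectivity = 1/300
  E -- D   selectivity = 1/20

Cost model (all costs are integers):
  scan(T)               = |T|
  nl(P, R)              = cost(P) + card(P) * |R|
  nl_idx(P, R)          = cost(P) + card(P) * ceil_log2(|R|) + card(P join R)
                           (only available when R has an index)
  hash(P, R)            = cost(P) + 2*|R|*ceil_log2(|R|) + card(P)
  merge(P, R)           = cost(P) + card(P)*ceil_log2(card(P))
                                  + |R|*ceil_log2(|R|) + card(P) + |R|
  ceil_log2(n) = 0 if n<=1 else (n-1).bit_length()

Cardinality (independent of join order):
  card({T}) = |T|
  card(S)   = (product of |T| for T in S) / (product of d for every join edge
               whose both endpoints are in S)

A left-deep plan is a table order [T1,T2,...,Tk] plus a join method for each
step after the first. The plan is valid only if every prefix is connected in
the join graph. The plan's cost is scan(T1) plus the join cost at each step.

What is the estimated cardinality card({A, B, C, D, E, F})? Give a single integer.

3000

Tables in S: A(150), B(20), C(100), D(60), E(300), F(120)
Edges inside S: F-A(d=120), A-C(d=75), C-B(d=4), B-E(d=300), E-D(d=20)
numerator = 150 * 20 * 100 * 60 * 300 * 120 = 648000000000
denominator = 120 * 75 * 4 * 300 * 20 = 216000000
card(S) = 648000000000 / 216000000 = 3000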